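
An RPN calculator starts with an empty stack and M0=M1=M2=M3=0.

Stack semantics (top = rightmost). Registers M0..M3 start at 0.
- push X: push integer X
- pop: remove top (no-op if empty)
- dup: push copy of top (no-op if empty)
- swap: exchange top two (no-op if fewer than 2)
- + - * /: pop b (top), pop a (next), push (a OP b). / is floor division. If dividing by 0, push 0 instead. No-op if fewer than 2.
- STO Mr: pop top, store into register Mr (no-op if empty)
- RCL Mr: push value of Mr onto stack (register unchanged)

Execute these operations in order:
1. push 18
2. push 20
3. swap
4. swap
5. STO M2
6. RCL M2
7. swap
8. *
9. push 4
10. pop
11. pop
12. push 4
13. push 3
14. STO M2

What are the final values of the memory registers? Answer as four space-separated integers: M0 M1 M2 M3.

After op 1 (push 18): stack=[18] mem=[0,0,0,0]
After op 2 (push 20): stack=[18,20] mem=[0,0,0,0]
After op 3 (swap): stack=[20,18] mem=[0,0,0,0]
After op 4 (swap): stack=[18,20] mem=[0,0,0,0]
After op 5 (STO M2): stack=[18] mem=[0,0,20,0]
After op 6 (RCL M2): stack=[18,20] mem=[0,0,20,0]
After op 7 (swap): stack=[20,18] mem=[0,0,20,0]
After op 8 (*): stack=[360] mem=[0,0,20,0]
After op 9 (push 4): stack=[360,4] mem=[0,0,20,0]
After op 10 (pop): stack=[360] mem=[0,0,20,0]
After op 11 (pop): stack=[empty] mem=[0,0,20,0]
After op 12 (push 4): stack=[4] mem=[0,0,20,0]
After op 13 (push 3): stack=[4,3] mem=[0,0,20,0]
After op 14 (STO M2): stack=[4] mem=[0,0,3,0]

Answer: 0 0 3 0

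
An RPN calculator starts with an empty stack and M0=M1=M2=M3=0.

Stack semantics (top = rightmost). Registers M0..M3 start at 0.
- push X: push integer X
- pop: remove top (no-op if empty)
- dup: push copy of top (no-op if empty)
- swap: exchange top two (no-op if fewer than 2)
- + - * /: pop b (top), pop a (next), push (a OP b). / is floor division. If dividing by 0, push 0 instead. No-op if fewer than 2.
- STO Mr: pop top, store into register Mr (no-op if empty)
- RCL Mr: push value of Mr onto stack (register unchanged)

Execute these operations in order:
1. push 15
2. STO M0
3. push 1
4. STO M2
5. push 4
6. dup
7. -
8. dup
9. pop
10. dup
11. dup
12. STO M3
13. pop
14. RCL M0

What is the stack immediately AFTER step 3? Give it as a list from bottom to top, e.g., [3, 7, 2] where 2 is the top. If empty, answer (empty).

After op 1 (push 15): stack=[15] mem=[0,0,0,0]
After op 2 (STO M0): stack=[empty] mem=[15,0,0,0]
After op 3 (push 1): stack=[1] mem=[15,0,0,0]

[1]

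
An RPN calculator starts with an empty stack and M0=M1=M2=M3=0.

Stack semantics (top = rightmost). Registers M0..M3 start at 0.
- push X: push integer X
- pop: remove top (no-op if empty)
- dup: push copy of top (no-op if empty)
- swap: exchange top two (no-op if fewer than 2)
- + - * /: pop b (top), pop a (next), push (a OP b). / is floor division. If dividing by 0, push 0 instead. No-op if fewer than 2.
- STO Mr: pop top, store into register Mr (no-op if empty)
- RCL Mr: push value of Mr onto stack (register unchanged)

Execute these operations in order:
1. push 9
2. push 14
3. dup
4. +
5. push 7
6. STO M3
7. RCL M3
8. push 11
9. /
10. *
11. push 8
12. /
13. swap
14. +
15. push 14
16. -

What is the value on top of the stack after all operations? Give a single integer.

Answer: -5

Derivation:
After op 1 (push 9): stack=[9] mem=[0,0,0,0]
After op 2 (push 14): stack=[9,14] mem=[0,0,0,0]
After op 3 (dup): stack=[9,14,14] mem=[0,0,0,0]
After op 4 (+): stack=[9,28] mem=[0,0,0,0]
After op 5 (push 7): stack=[9,28,7] mem=[0,0,0,0]
After op 6 (STO M3): stack=[9,28] mem=[0,0,0,7]
After op 7 (RCL M3): stack=[9,28,7] mem=[0,0,0,7]
After op 8 (push 11): stack=[9,28,7,11] mem=[0,0,0,7]
After op 9 (/): stack=[9,28,0] mem=[0,0,0,7]
After op 10 (*): stack=[9,0] mem=[0,0,0,7]
After op 11 (push 8): stack=[9,0,8] mem=[0,0,0,7]
After op 12 (/): stack=[9,0] mem=[0,0,0,7]
After op 13 (swap): stack=[0,9] mem=[0,0,0,7]
After op 14 (+): stack=[9] mem=[0,0,0,7]
After op 15 (push 14): stack=[9,14] mem=[0,0,0,7]
After op 16 (-): stack=[-5] mem=[0,0,0,7]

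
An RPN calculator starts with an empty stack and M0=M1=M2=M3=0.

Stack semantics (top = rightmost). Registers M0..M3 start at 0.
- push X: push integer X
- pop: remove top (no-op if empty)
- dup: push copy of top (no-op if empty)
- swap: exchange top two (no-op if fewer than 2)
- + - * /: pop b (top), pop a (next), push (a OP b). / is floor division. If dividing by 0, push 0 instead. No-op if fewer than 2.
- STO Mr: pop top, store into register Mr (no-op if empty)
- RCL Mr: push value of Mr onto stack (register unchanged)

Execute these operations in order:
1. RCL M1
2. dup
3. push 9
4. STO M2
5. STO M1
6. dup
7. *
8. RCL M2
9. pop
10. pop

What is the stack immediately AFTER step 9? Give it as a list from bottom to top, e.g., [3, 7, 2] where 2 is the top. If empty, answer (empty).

After op 1 (RCL M1): stack=[0] mem=[0,0,0,0]
After op 2 (dup): stack=[0,0] mem=[0,0,0,0]
After op 3 (push 9): stack=[0,0,9] mem=[0,0,0,0]
After op 4 (STO M2): stack=[0,0] mem=[0,0,9,0]
After op 5 (STO M1): stack=[0] mem=[0,0,9,0]
After op 6 (dup): stack=[0,0] mem=[0,0,9,0]
After op 7 (*): stack=[0] mem=[0,0,9,0]
After op 8 (RCL M2): stack=[0,9] mem=[0,0,9,0]
After op 9 (pop): stack=[0] mem=[0,0,9,0]

[0]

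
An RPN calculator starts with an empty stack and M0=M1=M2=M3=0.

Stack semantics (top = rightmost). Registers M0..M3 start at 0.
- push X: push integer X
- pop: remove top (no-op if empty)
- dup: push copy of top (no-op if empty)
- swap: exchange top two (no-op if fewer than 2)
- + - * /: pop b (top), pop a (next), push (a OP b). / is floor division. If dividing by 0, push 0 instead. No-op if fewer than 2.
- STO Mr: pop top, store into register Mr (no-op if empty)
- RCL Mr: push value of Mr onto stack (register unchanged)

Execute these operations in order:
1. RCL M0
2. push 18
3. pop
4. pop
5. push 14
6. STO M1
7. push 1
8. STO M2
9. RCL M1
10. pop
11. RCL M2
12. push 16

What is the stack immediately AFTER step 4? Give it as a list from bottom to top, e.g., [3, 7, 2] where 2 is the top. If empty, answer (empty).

After op 1 (RCL M0): stack=[0] mem=[0,0,0,0]
After op 2 (push 18): stack=[0,18] mem=[0,0,0,0]
After op 3 (pop): stack=[0] mem=[0,0,0,0]
After op 4 (pop): stack=[empty] mem=[0,0,0,0]

(empty)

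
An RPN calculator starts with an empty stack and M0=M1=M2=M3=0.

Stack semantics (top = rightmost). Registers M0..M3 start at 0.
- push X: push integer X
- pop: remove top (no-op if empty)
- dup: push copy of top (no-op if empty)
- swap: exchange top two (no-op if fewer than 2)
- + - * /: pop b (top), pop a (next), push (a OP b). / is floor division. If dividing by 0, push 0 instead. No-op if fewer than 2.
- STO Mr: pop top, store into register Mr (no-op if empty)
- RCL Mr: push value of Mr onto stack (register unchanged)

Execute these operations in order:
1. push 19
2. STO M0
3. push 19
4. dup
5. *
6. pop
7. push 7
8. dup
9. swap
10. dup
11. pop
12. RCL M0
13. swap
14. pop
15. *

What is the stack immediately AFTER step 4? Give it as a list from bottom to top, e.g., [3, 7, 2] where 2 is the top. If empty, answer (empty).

After op 1 (push 19): stack=[19] mem=[0,0,0,0]
After op 2 (STO M0): stack=[empty] mem=[19,0,0,0]
After op 3 (push 19): stack=[19] mem=[19,0,0,0]
After op 4 (dup): stack=[19,19] mem=[19,0,0,0]

[19, 19]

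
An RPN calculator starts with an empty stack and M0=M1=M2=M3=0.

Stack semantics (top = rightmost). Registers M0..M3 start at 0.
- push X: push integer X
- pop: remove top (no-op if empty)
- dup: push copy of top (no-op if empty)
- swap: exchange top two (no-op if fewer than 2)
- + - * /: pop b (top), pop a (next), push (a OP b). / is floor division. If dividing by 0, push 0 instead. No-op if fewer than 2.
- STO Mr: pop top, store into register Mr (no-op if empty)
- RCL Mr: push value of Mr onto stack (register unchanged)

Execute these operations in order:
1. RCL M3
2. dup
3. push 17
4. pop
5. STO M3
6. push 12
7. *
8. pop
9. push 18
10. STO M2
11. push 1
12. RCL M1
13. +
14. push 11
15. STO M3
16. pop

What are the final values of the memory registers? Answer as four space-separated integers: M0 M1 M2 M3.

Answer: 0 0 18 11

Derivation:
After op 1 (RCL M3): stack=[0] mem=[0,0,0,0]
After op 2 (dup): stack=[0,0] mem=[0,0,0,0]
After op 3 (push 17): stack=[0,0,17] mem=[0,0,0,0]
After op 4 (pop): stack=[0,0] mem=[0,0,0,0]
After op 5 (STO M3): stack=[0] mem=[0,0,0,0]
After op 6 (push 12): stack=[0,12] mem=[0,0,0,0]
After op 7 (*): stack=[0] mem=[0,0,0,0]
After op 8 (pop): stack=[empty] mem=[0,0,0,0]
After op 9 (push 18): stack=[18] mem=[0,0,0,0]
After op 10 (STO M2): stack=[empty] mem=[0,0,18,0]
After op 11 (push 1): stack=[1] mem=[0,0,18,0]
After op 12 (RCL M1): stack=[1,0] mem=[0,0,18,0]
After op 13 (+): stack=[1] mem=[0,0,18,0]
After op 14 (push 11): stack=[1,11] mem=[0,0,18,0]
After op 15 (STO M3): stack=[1] mem=[0,0,18,11]
After op 16 (pop): stack=[empty] mem=[0,0,18,11]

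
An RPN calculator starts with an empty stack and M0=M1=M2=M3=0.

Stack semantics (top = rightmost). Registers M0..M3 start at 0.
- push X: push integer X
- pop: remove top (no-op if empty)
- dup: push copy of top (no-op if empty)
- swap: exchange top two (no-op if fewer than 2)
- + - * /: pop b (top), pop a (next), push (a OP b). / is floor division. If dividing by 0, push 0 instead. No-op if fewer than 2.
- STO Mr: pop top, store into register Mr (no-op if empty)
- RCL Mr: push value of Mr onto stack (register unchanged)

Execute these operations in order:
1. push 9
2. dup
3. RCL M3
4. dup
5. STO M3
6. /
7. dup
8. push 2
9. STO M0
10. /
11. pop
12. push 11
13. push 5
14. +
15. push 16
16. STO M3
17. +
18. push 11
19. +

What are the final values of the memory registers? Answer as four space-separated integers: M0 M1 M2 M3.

Answer: 2 0 0 16

Derivation:
After op 1 (push 9): stack=[9] mem=[0,0,0,0]
After op 2 (dup): stack=[9,9] mem=[0,0,0,0]
After op 3 (RCL M3): stack=[9,9,0] mem=[0,0,0,0]
After op 4 (dup): stack=[9,9,0,0] mem=[0,0,0,0]
After op 5 (STO M3): stack=[9,9,0] mem=[0,0,0,0]
After op 6 (/): stack=[9,0] mem=[0,0,0,0]
After op 7 (dup): stack=[9,0,0] mem=[0,0,0,0]
After op 8 (push 2): stack=[9,0,0,2] mem=[0,0,0,0]
After op 9 (STO M0): stack=[9,0,0] mem=[2,0,0,0]
After op 10 (/): stack=[9,0] mem=[2,0,0,0]
After op 11 (pop): stack=[9] mem=[2,0,0,0]
After op 12 (push 11): stack=[9,11] mem=[2,0,0,0]
After op 13 (push 5): stack=[9,11,5] mem=[2,0,0,0]
After op 14 (+): stack=[9,16] mem=[2,0,0,0]
After op 15 (push 16): stack=[9,16,16] mem=[2,0,0,0]
After op 16 (STO M3): stack=[9,16] mem=[2,0,0,16]
After op 17 (+): stack=[25] mem=[2,0,0,16]
After op 18 (push 11): stack=[25,11] mem=[2,0,0,16]
After op 19 (+): stack=[36] mem=[2,0,0,16]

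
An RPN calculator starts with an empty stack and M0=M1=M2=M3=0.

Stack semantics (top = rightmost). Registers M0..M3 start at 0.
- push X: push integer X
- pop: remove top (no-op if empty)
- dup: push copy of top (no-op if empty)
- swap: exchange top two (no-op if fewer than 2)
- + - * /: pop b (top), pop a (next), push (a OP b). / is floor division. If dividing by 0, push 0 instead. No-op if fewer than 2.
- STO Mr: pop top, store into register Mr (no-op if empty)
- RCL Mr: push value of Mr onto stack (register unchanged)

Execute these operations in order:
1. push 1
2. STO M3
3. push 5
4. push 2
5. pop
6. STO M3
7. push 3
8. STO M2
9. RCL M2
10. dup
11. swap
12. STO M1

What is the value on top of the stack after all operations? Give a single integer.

Answer: 3

Derivation:
After op 1 (push 1): stack=[1] mem=[0,0,0,0]
After op 2 (STO M3): stack=[empty] mem=[0,0,0,1]
After op 3 (push 5): stack=[5] mem=[0,0,0,1]
After op 4 (push 2): stack=[5,2] mem=[0,0,0,1]
After op 5 (pop): stack=[5] mem=[0,0,0,1]
After op 6 (STO M3): stack=[empty] mem=[0,0,0,5]
After op 7 (push 3): stack=[3] mem=[0,0,0,5]
After op 8 (STO M2): stack=[empty] mem=[0,0,3,5]
After op 9 (RCL M2): stack=[3] mem=[0,0,3,5]
After op 10 (dup): stack=[3,3] mem=[0,0,3,5]
After op 11 (swap): stack=[3,3] mem=[0,0,3,5]
After op 12 (STO M1): stack=[3] mem=[0,3,3,5]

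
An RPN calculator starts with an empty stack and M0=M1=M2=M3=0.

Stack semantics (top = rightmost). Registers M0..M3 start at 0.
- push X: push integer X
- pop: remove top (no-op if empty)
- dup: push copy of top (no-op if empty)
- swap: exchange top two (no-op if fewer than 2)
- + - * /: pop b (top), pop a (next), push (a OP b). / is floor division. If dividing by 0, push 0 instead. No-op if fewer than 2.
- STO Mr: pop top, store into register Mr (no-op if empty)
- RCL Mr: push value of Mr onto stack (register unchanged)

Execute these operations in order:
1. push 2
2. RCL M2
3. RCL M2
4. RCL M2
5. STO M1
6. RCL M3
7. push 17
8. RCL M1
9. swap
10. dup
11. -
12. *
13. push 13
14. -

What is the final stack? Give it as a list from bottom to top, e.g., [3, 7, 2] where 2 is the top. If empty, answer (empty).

After op 1 (push 2): stack=[2] mem=[0,0,0,0]
After op 2 (RCL M2): stack=[2,0] mem=[0,0,0,0]
After op 3 (RCL M2): stack=[2,0,0] mem=[0,0,0,0]
After op 4 (RCL M2): stack=[2,0,0,0] mem=[0,0,0,0]
After op 5 (STO M1): stack=[2,0,0] mem=[0,0,0,0]
After op 6 (RCL M3): stack=[2,0,0,0] mem=[0,0,0,0]
After op 7 (push 17): stack=[2,0,0,0,17] mem=[0,0,0,0]
After op 8 (RCL M1): stack=[2,0,0,0,17,0] mem=[0,0,0,0]
After op 9 (swap): stack=[2,0,0,0,0,17] mem=[0,0,0,0]
After op 10 (dup): stack=[2,0,0,0,0,17,17] mem=[0,0,0,0]
After op 11 (-): stack=[2,0,0,0,0,0] mem=[0,0,0,0]
After op 12 (*): stack=[2,0,0,0,0] mem=[0,0,0,0]
After op 13 (push 13): stack=[2,0,0,0,0,13] mem=[0,0,0,0]
After op 14 (-): stack=[2,0,0,0,-13] mem=[0,0,0,0]

Answer: [2, 0, 0, 0, -13]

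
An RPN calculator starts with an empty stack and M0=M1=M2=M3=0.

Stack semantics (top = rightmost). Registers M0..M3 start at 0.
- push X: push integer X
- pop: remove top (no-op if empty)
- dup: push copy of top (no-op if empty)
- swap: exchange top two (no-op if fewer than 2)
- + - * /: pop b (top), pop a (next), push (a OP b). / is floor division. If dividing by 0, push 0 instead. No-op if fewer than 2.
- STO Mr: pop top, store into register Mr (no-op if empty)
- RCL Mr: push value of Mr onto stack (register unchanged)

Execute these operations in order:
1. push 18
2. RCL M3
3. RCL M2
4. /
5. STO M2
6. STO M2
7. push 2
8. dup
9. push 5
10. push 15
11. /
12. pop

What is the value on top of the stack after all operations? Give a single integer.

Answer: 2

Derivation:
After op 1 (push 18): stack=[18] mem=[0,0,0,0]
After op 2 (RCL M3): stack=[18,0] mem=[0,0,0,0]
After op 3 (RCL M2): stack=[18,0,0] mem=[0,0,0,0]
After op 4 (/): stack=[18,0] mem=[0,0,0,0]
After op 5 (STO M2): stack=[18] mem=[0,0,0,0]
After op 6 (STO M2): stack=[empty] mem=[0,0,18,0]
After op 7 (push 2): stack=[2] mem=[0,0,18,0]
After op 8 (dup): stack=[2,2] mem=[0,0,18,0]
After op 9 (push 5): stack=[2,2,5] mem=[0,0,18,0]
After op 10 (push 15): stack=[2,2,5,15] mem=[0,0,18,0]
After op 11 (/): stack=[2,2,0] mem=[0,0,18,0]
After op 12 (pop): stack=[2,2] mem=[0,0,18,0]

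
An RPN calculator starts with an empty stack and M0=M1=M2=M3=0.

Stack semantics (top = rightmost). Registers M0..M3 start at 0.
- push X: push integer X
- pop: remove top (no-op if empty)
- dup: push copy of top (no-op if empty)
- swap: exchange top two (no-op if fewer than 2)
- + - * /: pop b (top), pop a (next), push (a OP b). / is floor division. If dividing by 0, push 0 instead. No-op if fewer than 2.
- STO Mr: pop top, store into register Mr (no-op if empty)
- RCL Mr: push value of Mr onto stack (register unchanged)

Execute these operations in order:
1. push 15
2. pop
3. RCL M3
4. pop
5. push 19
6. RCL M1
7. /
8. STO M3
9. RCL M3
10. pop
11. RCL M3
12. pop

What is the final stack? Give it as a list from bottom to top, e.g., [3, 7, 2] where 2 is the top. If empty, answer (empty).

Answer: (empty)

Derivation:
After op 1 (push 15): stack=[15] mem=[0,0,0,0]
After op 2 (pop): stack=[empty] mem=[0,0,0,0]
After op 3 (RCL M3): stack=[0] mem=[0,0,0,0]
After op 4 (pop): stack=[empty] mem=[0,0,0,0]
After op 5 (push 19): stack=[19] mem=[0,0,0,0]
After op 6 (RCL M1): stack=[19,0] mem=[0,0,0,0]
After op 7 (/): stack=[0] mem=[0,0,0,0]
After op 8 (STO M3): stack=[empty] mem=[0,0,0,0]
After op 9 (RCL M3): stack=[0] mem=[0,0,0,0]
After op 10 (pop): stack=[empty] mem=[0,0,0,0]
After op 11 (RCL M3): stack=[0] mem=[0,0,0,0]
After op 12 (pop): stack=[empty] mem=[0,0,0,0]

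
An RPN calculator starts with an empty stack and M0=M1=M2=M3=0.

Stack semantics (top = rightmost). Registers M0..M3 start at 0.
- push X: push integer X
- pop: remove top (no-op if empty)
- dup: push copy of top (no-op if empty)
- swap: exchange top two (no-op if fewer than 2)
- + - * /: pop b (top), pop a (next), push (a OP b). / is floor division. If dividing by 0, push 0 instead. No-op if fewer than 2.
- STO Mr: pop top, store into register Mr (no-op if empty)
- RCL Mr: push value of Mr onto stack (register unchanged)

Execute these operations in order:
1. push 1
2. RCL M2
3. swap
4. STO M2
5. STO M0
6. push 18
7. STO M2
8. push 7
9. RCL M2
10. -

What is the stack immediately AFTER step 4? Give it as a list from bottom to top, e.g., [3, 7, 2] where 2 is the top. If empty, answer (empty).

After op 1 (push 1): stack=[1] mem=[0,0,0,0]
After op 2 (RCL M2): stack=[1,0] mem=[0,0,0,0]
After op 3 (swap): stack=[0,1] mem=[0,0,0,0]
After op 4 (STO M2): stack=[0] mem=[0,0,1,0]

[0]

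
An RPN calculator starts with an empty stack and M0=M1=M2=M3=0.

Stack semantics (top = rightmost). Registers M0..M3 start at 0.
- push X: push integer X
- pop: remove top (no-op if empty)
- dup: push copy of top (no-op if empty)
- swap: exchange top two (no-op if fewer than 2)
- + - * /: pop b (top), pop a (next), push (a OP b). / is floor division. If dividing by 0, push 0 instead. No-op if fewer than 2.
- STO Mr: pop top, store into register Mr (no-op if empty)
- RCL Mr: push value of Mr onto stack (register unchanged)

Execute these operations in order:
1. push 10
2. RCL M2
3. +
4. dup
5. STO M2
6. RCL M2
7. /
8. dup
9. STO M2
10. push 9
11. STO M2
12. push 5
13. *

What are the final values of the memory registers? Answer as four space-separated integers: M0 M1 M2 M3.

Answer: 0 0 9 0

Derivation:
After op 1 (push 10): stack=[10] mem=[0,0,0,0]
After op 2 (RCL M2): stack=[10,0] mem=[0,0,0,0]
After op 3 (+): stack=[10] mem=[0,0,0,0]
After op 4 (dup): stack=[10,10] mem=[0,0,0,0]
After op 5 (STO M2): stack=[10] mem=[0,0,10,0]
After op 6 (RCL M2): stack=[10,10] mem=[0,0,10,0]
After op 7 (/): stack=[1] mem=[0,0,10,0]
After op 8 (dup): stack=[1,1] mem=[0,0,10,0]
After op 9 (STO M2): stack=[1] mem=[0,0,1,0]
After op 10 (push 9): stack=[1,9] mem=[0,0,1,0]
After op 11 (STO M2): stack=[1] mem=[0,0,9,0]
After op 12 (push 5): stack=[1,5] mem=[0,0,9,0]
After op 13 (*): stack=[5] mem=[0,0,9,0]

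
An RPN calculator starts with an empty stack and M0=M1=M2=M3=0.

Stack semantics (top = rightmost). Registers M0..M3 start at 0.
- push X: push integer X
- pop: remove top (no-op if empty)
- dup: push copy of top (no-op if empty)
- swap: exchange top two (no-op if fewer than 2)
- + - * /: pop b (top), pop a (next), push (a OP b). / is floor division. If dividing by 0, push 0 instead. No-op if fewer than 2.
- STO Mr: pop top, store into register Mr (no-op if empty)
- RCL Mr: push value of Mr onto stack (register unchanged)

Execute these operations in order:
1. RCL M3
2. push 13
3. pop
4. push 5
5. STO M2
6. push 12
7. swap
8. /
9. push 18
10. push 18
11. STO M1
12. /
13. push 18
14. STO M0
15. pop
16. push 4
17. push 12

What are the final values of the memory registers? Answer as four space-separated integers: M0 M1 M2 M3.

After op 1 (RCL M3): stack=[0] mem=[0,0,0,0]
After op 2 (push 13): stack=[0,13] mem=[0,0,0,0]
After op 3 (pop): stack=[0] mem=[0,0,0,0]
After op 4 (push 5): stack=[0,5] mem=[0,0,0,0]
After op 5 (STO M2): stack=[0] mem=[0,0,5,0]
After op 6 (push 12): stack=[0,12] mem=[0,0,5,0]
After op 7 (swap): stack=[12,0] mem=[0,0,5,0]
After op 8 (/): stack=[0] mem=[0,0,5,0]
After op 9 (push 18): stack=[0,18] mem=[0,0,5,0]
After op 10 (push 18): stack=[0,18,18] mem=[0,0,5,0]
After op 11 (STO M1): stack=[0,18] mem=[0,18,5,0]
After op 12 (/): stack=[0] mem=[0,18,5,0]
After op 13 (push 18): stack=[0,18] mem=[0,18,5,0]
After op 14 (STO M0): stack=[0] mem=[18,18,5,0]
After op 15 (pop): stack=[empty] mem=[18,18,5,0]
After op 16 (push 4): stack=[4] mem=[18,18,5,0]
After op 17 (push 12): stack=[4,12] mem=[18,18,5,0]

Answer: 18 18 5 0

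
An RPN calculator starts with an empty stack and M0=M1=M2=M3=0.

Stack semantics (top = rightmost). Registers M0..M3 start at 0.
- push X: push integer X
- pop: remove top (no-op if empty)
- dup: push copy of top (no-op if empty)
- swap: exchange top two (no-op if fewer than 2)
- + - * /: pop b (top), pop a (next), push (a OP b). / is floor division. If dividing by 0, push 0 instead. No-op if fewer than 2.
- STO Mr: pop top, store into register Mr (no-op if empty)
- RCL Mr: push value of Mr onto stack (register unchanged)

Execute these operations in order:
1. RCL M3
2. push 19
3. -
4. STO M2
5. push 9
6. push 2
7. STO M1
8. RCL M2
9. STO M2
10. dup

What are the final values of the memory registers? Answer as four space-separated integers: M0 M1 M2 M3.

After op 1 (RCL M3): stack=[0] mem=[0,0,0,0]
After op 2 (push 19): stack=[0,19] mem=[0,0,0,0]
After op 3 (-): stack=[-19] mem=[0,0,0,0]
After op 4 (STO M2): stack=[empty] mem=[0,0,-19,0]
After op 5 (push 9): stack=[9] mem=[0,0,-19,0]
After op 6 (push 2): stack=[9,2] mem=[0,0,-19,0]
After op 7 (STO M1): stack=[9] mem=[0,2,-19,0]
After op 8 (RCL M2): stack=[9,-19] mem=[0,2,-19,0]
After op 9 (STO M2): stack=[9] mem=[0,2,-19,0]
After op 10 (dup): stack=[9,9] mem=[0,2,-19,0]

Answer: 0 2 -19 0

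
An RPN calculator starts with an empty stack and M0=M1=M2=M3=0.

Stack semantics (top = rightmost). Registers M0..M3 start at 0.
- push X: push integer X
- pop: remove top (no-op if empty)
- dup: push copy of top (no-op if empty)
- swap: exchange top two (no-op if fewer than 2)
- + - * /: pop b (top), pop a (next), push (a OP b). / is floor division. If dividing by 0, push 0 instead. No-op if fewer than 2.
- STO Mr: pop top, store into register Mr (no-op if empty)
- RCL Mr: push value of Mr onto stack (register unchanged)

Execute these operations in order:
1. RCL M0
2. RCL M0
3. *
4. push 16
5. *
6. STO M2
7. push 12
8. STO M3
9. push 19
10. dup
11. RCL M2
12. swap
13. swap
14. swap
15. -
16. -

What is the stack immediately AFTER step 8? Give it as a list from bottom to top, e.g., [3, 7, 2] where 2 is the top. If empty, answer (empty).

After op 1 (RCL M0): stack=[0] mem=[0,0,0,0]
After op 2 (RCL M0): stack=[0,0] mem=[0,0,0,0]
After op 3 (*): stack=[0] mem=[0,0,0,0]
After op 4 (push 16): stack=[0,16] mem=[0,0,0,0]
After op 5 (*): stack=[0] mem=[0,0,0,0]
After op 6 (STO M2): stack=[empty] mem=[0,0,0,0]
After op 7 (push 12): stack=[12] mem=[0,0,0,0]
After op 8 (STO M3): stack=[empty] mem=[0,0,0,12]

(empty)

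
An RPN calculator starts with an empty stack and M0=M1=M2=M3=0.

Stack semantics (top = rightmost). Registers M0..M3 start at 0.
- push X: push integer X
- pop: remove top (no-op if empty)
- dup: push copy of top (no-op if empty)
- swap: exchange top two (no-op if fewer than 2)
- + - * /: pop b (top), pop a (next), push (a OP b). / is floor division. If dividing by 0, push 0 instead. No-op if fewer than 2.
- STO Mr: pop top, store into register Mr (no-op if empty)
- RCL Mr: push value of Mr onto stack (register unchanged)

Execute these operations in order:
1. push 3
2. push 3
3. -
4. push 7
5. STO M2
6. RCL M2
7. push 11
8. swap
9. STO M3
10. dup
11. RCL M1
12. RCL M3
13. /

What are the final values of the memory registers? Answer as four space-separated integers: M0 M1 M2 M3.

After op 1 (push 3): stack=[3] mem=[0,0,0,0]
After op 2 (push 3): stack=[3,3] mem=[0,0,0,0]
After op 3 (-): stack=[0] mem=[0,0,0,0]
After op 4 (push 7): stack=[0,7] mem=[0,0,0,0]
After op 5 (STO M2): stack=[0] mem=[0,0,7,0]
After op 6 (RCL M2): stack=[0,7] mem=[0,0,7,0]
After op 7 (push 11): stack=[0,7,11] mem=[0,0,7,0]
After op 8 (swap): stack=[0,11,7] mem=[0,0,7,0]
After op 9 (STO M3): stack=[0,11] mem=[0,0,7,7]
After op 10 (dup): stack=[0,11,11] mem=[0,0,7,7]
After op 11 (RCL M1): stack=[0,11,11,0] mem=[0,0,7,7]
After op 12 (RCL M3): stack=[0,11,11,0,7] mem=[0,0,7,7]
After op 13 (/): stack=[0,11,11,0] mem=[0,0,7,7]

Answer: 0 0 7 7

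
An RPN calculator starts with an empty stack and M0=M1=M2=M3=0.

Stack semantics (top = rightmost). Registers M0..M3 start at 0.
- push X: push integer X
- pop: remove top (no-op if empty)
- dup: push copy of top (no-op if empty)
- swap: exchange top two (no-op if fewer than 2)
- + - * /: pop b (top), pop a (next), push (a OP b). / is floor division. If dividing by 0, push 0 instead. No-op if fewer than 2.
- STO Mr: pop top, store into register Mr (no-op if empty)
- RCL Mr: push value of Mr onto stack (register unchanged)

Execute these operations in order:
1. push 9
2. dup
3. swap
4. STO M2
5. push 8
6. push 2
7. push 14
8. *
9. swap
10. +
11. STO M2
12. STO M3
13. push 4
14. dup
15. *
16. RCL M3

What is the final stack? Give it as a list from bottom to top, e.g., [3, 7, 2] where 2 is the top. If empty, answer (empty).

After op 1 (push 9): stack=[9] mem=[0,0,0,0]
After op 2 (dup): stack=[9,9] mem=[0,0,0,0]
After op 3 (swap): stack=[9,9] mem=[0,0,0,0]
After op 4 (STO M2): stack=[9] mem=[0,0,9,0]
After op 5 (push 8): stack=[9,8] mem=[0,0,9,0]
After op 6 (push 2): stack=[9,8,2] mem=[0,0,9,0]
After op 7 (push 14): stack=[9,8,2,14] mem=[0,0,9,0]
After op 8 (*): stack=[9,8,28] mem=[0,0,9,0]
After op 9 (swap): stack=[9,28,8] mem=[0,0,9,0]
After op 10 (+): stack=[9,36] mem=[0,0,9,0]
After op 11 (STO M2): stack=[9] mem=[0,0,36,0]
After op 12 (STO M3): stack=[empty] mem=[0,0,36,9]
After op 13 (push 4): stack=[4] mem=[0,0,36,9]
After op 14 (dup): stack=[4,4] mem=[0,0,36,9]
After op 15 (*): stack=[16] mem=[0,0,36,9]
After op 16 (RCL M3): stack=[16,9] mem=[0,0,36,9]

Answer: [16, 9]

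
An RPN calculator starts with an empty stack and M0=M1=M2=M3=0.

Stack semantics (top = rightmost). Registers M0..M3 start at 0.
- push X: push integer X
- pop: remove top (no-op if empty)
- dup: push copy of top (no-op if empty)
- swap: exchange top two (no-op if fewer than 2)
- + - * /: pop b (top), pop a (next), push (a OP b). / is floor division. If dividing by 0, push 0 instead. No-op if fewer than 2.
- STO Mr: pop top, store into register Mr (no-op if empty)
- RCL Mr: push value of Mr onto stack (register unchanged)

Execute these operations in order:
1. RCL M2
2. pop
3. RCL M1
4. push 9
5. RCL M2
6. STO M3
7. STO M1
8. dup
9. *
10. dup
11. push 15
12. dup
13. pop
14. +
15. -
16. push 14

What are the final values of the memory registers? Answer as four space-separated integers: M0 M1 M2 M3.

Answer: 0 9 0 0

Derivation:
After op 1 (RCL M2): stack=[0] mem=[0,0,0,0]
After op 2 (pop): stack=[empty] mem=[0,0,0,0]
After op 3 (RCL M1): stack=[0] mem=[0,0,0,0]
After op 4 (push 9): stack=[0,9] mem=[0,0,0,0]
After op 5 (RCL M2): stack=[0,9,0] mem=[0,0,0,0]
After op 6 (STO M3): stack=[0,9] mem=[0,0,0,0]
After op 7 (STO M1): stack=[0] mem=[0,9,0,0]
After op 8 (dup): stack=[0,0] mem=[0,9,0,0]
After op 9 (*): stack=[0] mem=[0,9,0,0]
After op 10 (dup): stack=[0,0] mem=[0,9,0,0]
After op 11 (push 15): stack=[0,0,15] mem=[0,9,0,0]
After op 12 (dup): stack=[0,0,15,15] mem=[0,9,0,0]
After op 13 (pop): stack=[0,0,15] mem=[0,9,0,0]
After op 14 (+): stack=[0,15] mem=[0,9,0,0]
After op 15 (-): stack=[-15] mem=[0,9,0,0]
After op 16 (push 14): stack=[-15,14] mem=[0,9,0,0]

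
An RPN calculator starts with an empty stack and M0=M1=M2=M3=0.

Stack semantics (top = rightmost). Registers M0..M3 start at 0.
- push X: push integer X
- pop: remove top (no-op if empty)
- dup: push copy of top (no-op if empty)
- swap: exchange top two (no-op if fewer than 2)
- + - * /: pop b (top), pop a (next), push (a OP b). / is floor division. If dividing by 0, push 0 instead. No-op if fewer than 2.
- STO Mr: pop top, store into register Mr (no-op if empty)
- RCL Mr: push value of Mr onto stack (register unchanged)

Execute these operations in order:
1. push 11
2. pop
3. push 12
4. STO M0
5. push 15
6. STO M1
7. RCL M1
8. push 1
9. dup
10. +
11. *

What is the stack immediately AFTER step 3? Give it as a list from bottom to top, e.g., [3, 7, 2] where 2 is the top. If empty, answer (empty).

After op 1 (push 11): stack=[11] mem=[0,0,0,0]
After op 2 (pop): stack=[empty] mem=[0,0,0,0]
After op 3 (push 12): stack=[12] mem=[0,0,0,0]

[12]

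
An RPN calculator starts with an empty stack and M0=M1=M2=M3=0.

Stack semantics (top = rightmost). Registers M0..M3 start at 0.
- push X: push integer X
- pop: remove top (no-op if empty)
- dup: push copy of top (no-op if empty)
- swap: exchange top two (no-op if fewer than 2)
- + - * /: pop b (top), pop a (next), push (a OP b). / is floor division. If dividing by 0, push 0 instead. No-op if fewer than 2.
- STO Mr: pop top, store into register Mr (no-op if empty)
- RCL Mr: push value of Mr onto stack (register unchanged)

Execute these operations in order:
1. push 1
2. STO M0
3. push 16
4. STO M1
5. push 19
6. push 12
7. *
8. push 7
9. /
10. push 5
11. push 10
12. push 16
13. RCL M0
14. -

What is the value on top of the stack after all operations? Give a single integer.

After op 1 (push 1): stack=[1] mem=[0,0,0,0]
After op 2 (STO M0): stack=[empty] mem=[1,0,0,0]
After op 3 (push 16): stack=[16] mem=[1,0,0,0]
After op 4 (STO M1): stack=[empty] mem=[1,16,0,0]
After op 5 (push 19): stack=[19] mem=[1,16,0,0]
After op 6 (push 12): stack=[19,12] mem=[1,16,0,0]
After op 7 (*): stack=[228] mem=[1,16,0,0]
After op 8 (push 7): stack=[228,7] mem=[1,16,0,0]
After op 9 (/): stack=[32] mem=[1,16,0,0]
After op 10 (push 5): stack=[32,5] mem=[1,16,0,0]
After op 11 (push 10): stack=[32,5,10] mem=[1,16,0,0]
After op 12 (push 16): stack=[32,5,10,16] mem=[1,16,0,0]
After op 13 (RCL M0): stack=[32,5,10,16,1] mem=[1,16,0,0]
After op 14 (-): stack=[32,5,10,15] mem=[1,16,0,0]

Answer: 15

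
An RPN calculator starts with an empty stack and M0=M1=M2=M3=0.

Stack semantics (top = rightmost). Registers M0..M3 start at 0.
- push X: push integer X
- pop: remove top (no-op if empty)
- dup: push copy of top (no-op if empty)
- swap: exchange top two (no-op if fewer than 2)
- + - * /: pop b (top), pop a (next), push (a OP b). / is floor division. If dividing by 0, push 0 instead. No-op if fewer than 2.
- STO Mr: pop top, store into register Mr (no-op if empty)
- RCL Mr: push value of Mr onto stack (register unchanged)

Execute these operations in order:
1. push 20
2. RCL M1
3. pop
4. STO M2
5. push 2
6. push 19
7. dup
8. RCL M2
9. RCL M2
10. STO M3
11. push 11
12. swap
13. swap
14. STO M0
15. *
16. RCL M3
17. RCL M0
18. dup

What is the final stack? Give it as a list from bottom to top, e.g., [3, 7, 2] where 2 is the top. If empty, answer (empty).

After op 1 (push 20): stack=[20] mem=[0,0,0,0]
After op 2 (RCL M1): stack=[20,0] mem=[0,0,0,0]
After op 3 (pop): stack=[20] mem=[0,0,0,0]
After op 4 (STO M2): stack=[empty] mem=[0,0,20,0]
After op 5 (push 2): stack=[2] mem=[0,0,20,0]
After op 6 (push 19): stack=[2,19] mem=[0,0,20,0]
After op 7 (dup): stack=[2,19,19] mem=[0,0,20,0]
After op 8 (RCL M2): stack=[2,19,19,20] mem=[0,0,20,0]
After op 9 (RCL M2): stack=[2,19,19,20,20] mem=[0,0,20,0]
After op 10 (STO M3): stack=[2,19,19,20] mem=[0,0,20,20]
After op 11 (push 11): stack=[2,19,19,20,11] mem=[0,0,20,20]
After op 12 (swap): stack=[2,19,19,11,20] mem=[0,0,20,20]
After op 13 (swap): stack=[2,19,19,20,11] mem=[0,0,20,20]
After op 14 (STO M0): stack=[2,19,19,20] mem=[11,0,20,20]
After op 15 (*): stack=[2,19,380] mem=[11,0,20,20]
After op 16 (RCL M3): stack=[2,19,380,20] mem=[11,0,20,20]
After op 17 (RCL M0): stack=[2,19,380,20,11] mem=[11,0,20,20]
After op 18 (dup): stack=[2,19,380,20,11,11] mem=[11,0,20,20]

Answer: [2, 19, 380, 20, 11, 11]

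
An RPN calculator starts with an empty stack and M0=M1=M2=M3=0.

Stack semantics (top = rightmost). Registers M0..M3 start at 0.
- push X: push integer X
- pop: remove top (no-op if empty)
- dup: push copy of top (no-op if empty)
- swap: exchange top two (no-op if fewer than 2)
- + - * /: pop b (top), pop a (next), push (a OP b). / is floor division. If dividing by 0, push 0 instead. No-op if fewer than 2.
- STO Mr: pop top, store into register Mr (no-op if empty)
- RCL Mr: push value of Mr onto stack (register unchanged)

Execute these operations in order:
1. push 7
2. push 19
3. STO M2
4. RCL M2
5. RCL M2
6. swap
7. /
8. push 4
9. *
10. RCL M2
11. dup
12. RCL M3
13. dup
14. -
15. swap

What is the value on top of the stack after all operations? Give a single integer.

Answer: 19

Derivation:
After op 1 (push 7): stack=[7] mem=[0,0,0,0]
After op 2 (push 19): stack=[7,19] mem=[0,0,0,0]
After op 3 (STO M2): stack=[7] mem=[0,0,19,0]
After op 4 (RCL M2): stack=[7,19] mem=[0,0,19,0]
After op 5 (RCL M2): stack=[7,19,19] mem=[0,0,19,0]
After op 6 (swap): stack=[7,19,19] mem=[0,0,19,0]
After op 7 (/): stack=[7,1] mem=[0,0,19,0]
After op 8 (push 4): stack=[7,1,4] mem=[0,0,19,0]
After op 9 (*): stack=[7,4] mem=[0,0,19,0]
After op 10 (RCL M2): stack=[7,4,19] mem=[0,0,19,0]
After op 11 (dup): stack=[7,4,19,19] mem=[0,0,19,0]
After op 12 (RCL M3): stack=[7,4,19,19,0] mem=[0,0,19,0]
After op 13 (dup): stack=[7,4,19,19,0,0] mem=[0,0,19,0]
After op 14 (-): stack=[7,4,19,19,0] mem=[0,0,19,0]
After op 15 (swap): stack=[7,4,19,0,19] mem=[0,0,19,0]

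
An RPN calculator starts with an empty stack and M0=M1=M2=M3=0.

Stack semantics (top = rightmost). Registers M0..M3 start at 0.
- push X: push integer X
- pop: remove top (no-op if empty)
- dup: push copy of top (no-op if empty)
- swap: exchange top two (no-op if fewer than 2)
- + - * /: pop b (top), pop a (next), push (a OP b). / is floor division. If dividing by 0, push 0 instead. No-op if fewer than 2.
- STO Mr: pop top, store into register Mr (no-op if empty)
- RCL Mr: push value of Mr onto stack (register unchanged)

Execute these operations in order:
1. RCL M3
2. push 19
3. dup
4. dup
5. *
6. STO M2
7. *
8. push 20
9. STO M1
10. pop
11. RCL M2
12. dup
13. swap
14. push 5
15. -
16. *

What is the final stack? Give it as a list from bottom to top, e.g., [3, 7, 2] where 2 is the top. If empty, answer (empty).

Answer: [128516]

Derivation:
After op 1 (RCL M3): stack=[0] mem=[0,0,0,0]
After op 2 (push 19): stack=[0,19] mem=[0,0,0,0]
After op 3 (dup): stack=[0,19,19] mem=[0,0,0,0]
After op 4 (dup): stack=[0,19,19,19] mem=[0,0,0,0]
After op 5 (*): stack=[0,19,361] mem=[0,0,0,0]
After op 6 (STO M2): stack=[0,19] mem=[0,0,361,0]
After op 7 (*): stack=[0] mem=[0,0,361,0]
After op 8 (push 20): stack=[0,20] mem=[0,0,361,0]
After op 9 (STO M1): stack=[0] mem=[0,20,361,0]
After op 10 (pop): stack=[empty] mem=[0,20,361,0]
After op 11 (RCL M2): stack=[361] mem=[0,20,361,0]
After op 12 (dup): stack=[361,361] mem=[0,20,361,0]
After op 13 (swap): stack=[361,361] mem=[0,20,361,0]
After op 14 (push 5): stack=[361,361,5] mem=[0,20,361,0]
After op 15 (-): stack=[361,356] mem=[0,20,361,0]
After op 16 (*): stack=[128516] mem=[0,20,361,0]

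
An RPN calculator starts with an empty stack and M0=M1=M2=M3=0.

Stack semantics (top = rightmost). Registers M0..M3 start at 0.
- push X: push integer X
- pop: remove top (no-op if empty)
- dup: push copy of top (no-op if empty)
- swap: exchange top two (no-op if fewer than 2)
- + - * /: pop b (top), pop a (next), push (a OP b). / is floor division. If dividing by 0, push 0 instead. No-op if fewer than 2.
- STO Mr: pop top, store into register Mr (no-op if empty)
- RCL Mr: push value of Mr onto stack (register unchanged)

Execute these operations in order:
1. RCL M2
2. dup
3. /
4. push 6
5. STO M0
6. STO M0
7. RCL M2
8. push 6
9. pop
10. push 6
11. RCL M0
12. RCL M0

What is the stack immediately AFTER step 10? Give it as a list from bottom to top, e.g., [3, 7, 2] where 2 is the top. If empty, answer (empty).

After op 1 (RCL M2): stack=[0] mem=[0,0,0,0]
After op 2 (dup): stack=[0,0] mem=[0,0,0,0]
After op 3 (/): stack=[0] mem=[0,0,0,0]
After op 4 (push 6): stack=[0,6] mem=[0,0,0,0]
After op 5 (STO M0): stack=[0] mem=[6,0,0,0]
After op 6 (STO M0): stack=[empty] mem=[0,0,0,0]
After op 7 (RCL M2): stack=[0] mem=[0,0,0,0]
After op 8 (push 6): stack=[0,6] mem=[0,0,0,0]
After op 9 (pop): stack=[0] mem=[0,0,0,0]
After op 10 (push 6): stack=[0,6] mem=[0,0,0,0]

[0, 6]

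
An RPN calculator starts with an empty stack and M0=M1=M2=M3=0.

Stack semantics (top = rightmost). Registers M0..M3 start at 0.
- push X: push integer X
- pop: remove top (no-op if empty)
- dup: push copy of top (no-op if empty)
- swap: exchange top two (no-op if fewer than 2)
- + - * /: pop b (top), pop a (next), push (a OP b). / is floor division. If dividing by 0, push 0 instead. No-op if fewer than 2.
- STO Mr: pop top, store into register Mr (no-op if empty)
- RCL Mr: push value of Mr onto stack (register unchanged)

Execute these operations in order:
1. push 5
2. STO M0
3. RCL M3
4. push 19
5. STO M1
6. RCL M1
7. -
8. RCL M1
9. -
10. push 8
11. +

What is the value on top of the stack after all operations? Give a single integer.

After op 1 (push 5): stack=[5] mem=[0,0,0,0]
After op 2 (STO M0): stack=[empty] mem=[5,0,0,0]
After op 3 (RCL M3): stack=[0] mem=[5,0,0,0]
After op 4 (push 19): stack=[0,19] mem=[5,0,0,0]
After op 5 (STO M1): stack=[0] mem=[5,19,0,0]
After op 6 (RCL M1): stack=[0,19] mem=[5,19,0,0]
After op 7 (-): stack=[-19] mem=[5,19,0,0]
After op 8 (RCL M1): stack=[-19,19] mem=[5,19,0,0]
After op 9 (-): stack=[-38] mem=[5,19,0,0]
After op 10 (push 8): stack=[-38,8] mem=[5,19,0,0]
After op 11 (+): stack=[-30] mem=[5,19,0,0]

Answer: -30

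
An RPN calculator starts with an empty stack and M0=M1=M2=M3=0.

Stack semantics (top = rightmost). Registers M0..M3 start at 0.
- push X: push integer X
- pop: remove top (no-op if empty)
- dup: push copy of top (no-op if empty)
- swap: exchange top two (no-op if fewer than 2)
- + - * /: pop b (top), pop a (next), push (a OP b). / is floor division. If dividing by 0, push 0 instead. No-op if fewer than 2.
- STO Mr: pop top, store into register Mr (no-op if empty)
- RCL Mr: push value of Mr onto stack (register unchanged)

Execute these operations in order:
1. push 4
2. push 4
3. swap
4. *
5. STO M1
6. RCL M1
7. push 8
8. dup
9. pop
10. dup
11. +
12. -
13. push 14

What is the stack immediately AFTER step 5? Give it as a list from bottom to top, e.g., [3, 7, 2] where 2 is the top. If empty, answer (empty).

After op 1 (push 4): stack=[4] mem=[0,0,0,0]
After op 2 (push 4): stack=[4,4] mem=[0,0,0,0]
After op 3 (swap): stack=[4,4] mem=[0,0,0,0]
After op 4 (*): stack=[16] mem=[0,0,0,0]
After op 5 (STO M1): stack=[empty] mem=[0,16,0,0]

(empty)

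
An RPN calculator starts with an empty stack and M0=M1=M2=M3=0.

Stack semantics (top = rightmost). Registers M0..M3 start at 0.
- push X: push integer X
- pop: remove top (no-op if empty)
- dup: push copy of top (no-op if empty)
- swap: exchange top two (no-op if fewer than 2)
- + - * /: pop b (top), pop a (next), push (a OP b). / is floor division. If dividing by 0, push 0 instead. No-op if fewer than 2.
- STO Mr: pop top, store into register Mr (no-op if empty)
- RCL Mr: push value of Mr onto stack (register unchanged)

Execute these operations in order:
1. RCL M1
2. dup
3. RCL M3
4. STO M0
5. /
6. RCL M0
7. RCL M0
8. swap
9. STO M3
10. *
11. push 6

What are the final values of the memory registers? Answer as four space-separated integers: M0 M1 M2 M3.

After op 1 (RCL M1): stack=[0] mem=[0,0,0,0]
After op 2 (dup): stack=[0,0] mem=[0,0,0,0]
After op 3 (RCL M3): stack=[0,0,0] mem=[0,0,0,0]
After op 4 (STO M0): stack=[0,0] mem=[0,0,0,0]
After op 5 (/): stack=[0] mem=[0,0,0,0]
After op 6 (RCL M0): stack=[0,0] mem=[0,0,0,0]
After op 7 (RCL M0): stack=[0,0,0] mem=[0,0,0,0]
After op 8 (swap): stack=[0,0,0] mem=[0,0,0,0]
After op 9 (STO M3): stack=[0,0] mem=[0,0,0,0]
After op 10 (*): stack=[0] mem=[0,0,0,0]
After op 11 (push 6): stack=[0,6] mem=[0,0,0,0]

Answer: 0 0 0 0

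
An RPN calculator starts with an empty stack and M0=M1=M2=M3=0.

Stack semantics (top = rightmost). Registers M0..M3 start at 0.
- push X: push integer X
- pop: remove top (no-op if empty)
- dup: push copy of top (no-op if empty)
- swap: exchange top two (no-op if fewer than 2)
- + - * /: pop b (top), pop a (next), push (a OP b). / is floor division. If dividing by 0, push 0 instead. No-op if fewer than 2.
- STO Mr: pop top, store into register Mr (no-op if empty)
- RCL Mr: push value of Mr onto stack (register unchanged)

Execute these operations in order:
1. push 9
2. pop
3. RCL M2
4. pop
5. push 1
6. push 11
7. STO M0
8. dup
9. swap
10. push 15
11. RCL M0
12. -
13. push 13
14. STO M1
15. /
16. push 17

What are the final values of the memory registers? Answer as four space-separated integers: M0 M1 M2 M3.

After op 1 (push 9): stack=[9] mem=[0,0,0,0]
After op 2 (pop): stack=[empty] mem=[0,0,0,0]
After op 3 (RCL M2): stack=[0] mem=[0,0,0,0]
After op 4 (pop): stack=[empty] mem=[0,0,0,0]
After op 5 (push 1): stack=[1] mem=[0,0,0,0]
After op 6 (push 11): stack=[1,11] mem=[0,0,0,0]
After op 7 (STO M0): stack=[1] mem=[11,0,0,0]
After op 8 (dup): stack=[1,1] mem=[11,0,0,0]
After op 9 (swap): stack=[1,1] mem=[11,0,0,0]
After op 10 (push 15): stack=[1,1,15] mem=[11,0,0,0]
After op 11 (RCL M0): stack=[1,1,15,11] mem=[11,0,0,0]
After op 12 (-): stack=[1,1,4] mem=[11,0,0,0]
After op 13 (push 13): stack=[1,1,4,13] mem=[11,0,0,0]
After op 14 (STO M1): stack=[1,1,4] mem=[11,13,0,0]
After op 15 (/): stack=[1,0] mem=[11,13,0,0]
After op 16 (push 17): stack=[1,0,17] mem=[11,13,0,0]

Answer: 11 13 0 0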